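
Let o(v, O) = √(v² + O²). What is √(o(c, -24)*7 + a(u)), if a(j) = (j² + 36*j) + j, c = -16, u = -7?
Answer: √(-210 + 56*√13) ≈ 2.8441*I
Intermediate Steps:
o(v, O) = √(O² + v²)
a(j) = j² + 37*j
√(o(c, -24)*7 + a(u)) = √(√((-24)² + (-16)²)*7 - 7*(37 - 7)) = √(√(576 + 256)*7 - 7*30) = √(√832*7 - 210) = √((8*√13)*7 - 210) = √(56*√13 - 210) = √(-210 + 56*√13)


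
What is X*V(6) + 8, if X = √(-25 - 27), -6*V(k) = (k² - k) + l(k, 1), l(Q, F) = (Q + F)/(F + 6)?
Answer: 8 - 31*I*√13/3 ≈ 8.0 - 37.257*I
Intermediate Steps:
l(Q, F) = (F + Q)/(6 + F)
V(k) = -1/42 - k²/6 + k/7 (V(k) = -((k² - k) + (1 + k)/(6 + 1))/6 = -((k² - k) + (1 + k)/7)/6 = -((k² - k) + (⅐ + k/7))/6 = -(⅐ + k² - 6*k/7)/6 = -1/42 - k²/6 + k/7)
X = 2*I*√13 (X = √(-52) = 2*I*√13 ≈ 7.2111*I)
X*V(6) + 8 = (2*I*√13)*(-1/42 - ⅙*6² + (⅐)*6) + 8 = (2*I*√13)*(-1/42 - ⅙*36 + 6/7) + 8 = (2*I*√13)*(-1/42 - 6 + 6/7) + 8 = (2*I*√13)*(-31/6) + 8 = -31*I*√13/3 + 8 = 8 - 31*I*√13/3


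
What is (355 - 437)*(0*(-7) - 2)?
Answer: 164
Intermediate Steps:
(355 - 437)*(0*(-7) - 2) = -82*(0 - 2) = -82*(-2) = 164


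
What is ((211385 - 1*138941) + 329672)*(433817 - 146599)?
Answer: 115494953288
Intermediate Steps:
((211385 - 1*138941) + 329672)*(433817 - 146599) = ((211385 - 138941) + 329672)*287218 = (72444 + 329672)*287218 = 402116*287218 = 115494953288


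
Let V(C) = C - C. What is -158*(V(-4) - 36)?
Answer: 5688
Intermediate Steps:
V(C) = 0
-158*(V(-4) - 36) = -158*(0 - 36) = -158*(-36) = 5688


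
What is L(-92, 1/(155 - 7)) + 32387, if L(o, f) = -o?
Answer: 32479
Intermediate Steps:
L(-92, 1/(155 - 7)) + 32387 = -1*(-92) + 32387 = 92 + 32387 = 32479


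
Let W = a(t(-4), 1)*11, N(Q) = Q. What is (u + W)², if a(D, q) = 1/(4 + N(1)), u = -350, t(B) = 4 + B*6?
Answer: 3024121/25 ≈ 1.2096e+5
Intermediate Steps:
t(B) = 4 + 6*B
a(D, q) = ⅕ (a(D, q) = 1/(4 + 1) = 1/5 = ⅕)
W = 11/5 (W = (⅕)*11 = 11/5 ≈ 2.2000)
(u + W)² = (-350 + 11/5)² = (-1739/5)² = 3024121/25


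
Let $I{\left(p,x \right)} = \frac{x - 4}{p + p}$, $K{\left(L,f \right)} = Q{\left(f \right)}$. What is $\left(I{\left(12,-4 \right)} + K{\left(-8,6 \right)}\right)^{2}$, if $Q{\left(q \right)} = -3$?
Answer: $\frac{100}{9} \approx 11.111$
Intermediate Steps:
$K{\left(L,f \right)} = -3$
$I{\left(p,x \right)} = \frac{-4 + x}{2 p}$
$\left(I{\left(12,-4 \right)} + K{\left(-8,6 \right)}\right)^{2} = \left(\frac{-4 - 4}{2 \cdot 12} - 3\right)^{2} = \left(\frac{1}{2} \cdot \frac{1}{12} \left(-8\right) - 3\right)^{2} = \left(- \frac{1}{3} - 3\right)^{2} = \left(- \frac{10}{3}\right)^{2} = \frac{100}{9}$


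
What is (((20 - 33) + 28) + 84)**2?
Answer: 9801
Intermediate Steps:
(((20 - 33) + 28) + 84)**2 = ((-13 + 28) + 84)**2 = (15 + 84)**2 = 99**2 = 9801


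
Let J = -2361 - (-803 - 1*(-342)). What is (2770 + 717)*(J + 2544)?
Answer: 2245628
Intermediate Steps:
J = -1900 (J = -2361 - (-803 + 342) = -2361 - 1*(-461) = -2361 + 461 = -1900)
(2770 + 717)*(J + 2544) = (2770 + 717)*(-1900 + 2544) = 3487*644 = 2245628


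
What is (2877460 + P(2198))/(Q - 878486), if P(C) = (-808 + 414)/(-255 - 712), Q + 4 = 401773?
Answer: -2782504214/460985339 ≈ -6.0360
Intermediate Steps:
Q = 401769 (Q = -4 + 401773 = 401769)
P(C) = 394/967 (P(C) = -394/(-967) = -394*(-1/967) = 394/967)
(2877460 + P(2198))/(Q - 878486) = (2877460 + 394/967)/(401769 - 878486) = (2782504214/967)/(-476717) = (2782504214/967)*(-1/476717) = -2782504214/460985339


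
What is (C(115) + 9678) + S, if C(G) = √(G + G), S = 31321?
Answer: 40999 + √230 ≈ 41014.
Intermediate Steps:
C(G) = √2*√G (C(G) = √(2*G) = √2*√G)
(C(115) + 9678) + S = (√2*√115 + 9678) + 31321 = (√230 + 9678) + 31321 = (9678 + √230) + 31321 = 40999 + √230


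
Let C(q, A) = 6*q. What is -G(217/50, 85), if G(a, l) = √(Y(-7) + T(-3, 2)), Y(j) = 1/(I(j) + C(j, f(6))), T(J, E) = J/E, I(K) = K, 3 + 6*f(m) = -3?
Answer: -I*√298/14 ≈ -1.233*I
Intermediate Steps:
f(m) = -1 (f(m) = -½ + (⅙)*(-3) = -½ - ½ = -1)
Y(j) = 1/(7*j) (Y(j) = 1/(j + 6*j) = 1/(7*j))
G(a, l) = I*√298/14 (G(a, l) = √((⅐)/(-7) - 3/2) = √((⅐)*(-⅐) - 3*½) = √(-1/49 - 3/2) = √(-149/98) = I*√298/14)
-G(217/50, 85) = -I*√298/14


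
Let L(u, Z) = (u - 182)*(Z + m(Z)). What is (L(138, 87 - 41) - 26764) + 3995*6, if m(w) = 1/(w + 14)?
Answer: -72281/15 ≈ -4818.7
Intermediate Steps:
m(w) = 1/(14 + w)
L(u, Z) = (-182 + u)*(Z + 1/(14 + Z)) (L(u, Z) = (u - 182)*(Z + 1/(14 + Z)) = (-182 + u)*(Z + 1/(14 + Z)))
(L(138, 87 - 41) - 26764) + 3995*6 = ((-182 + 138 + (87 - 41)*(-182 + 138)*(14 + (87 - 41)))/(14 + (87 - 41)) - 26764) + 3995*6 = ((-182 + 138 + 46*(-44)*(14 + 46))/(14 + 46) - 26764) + 23970 = ((-182 + 138 + 46*(-44)*60)/60 - 26764) + 23970 = ((-182 + 138 - 121440)/60 - 26764) + 23970 = ((1/60)*(-121484) - 26764) + 23970 = (-30371/15 - 26764) + 23970 = -431831/15 + 23970 = -72281/15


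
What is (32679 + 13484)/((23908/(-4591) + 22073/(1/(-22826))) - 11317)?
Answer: -211934333/2313173606373 ≈ -9.1621e-5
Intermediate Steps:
(32679 + 13484)/((23908/(-4591) + 22073/(1/(-22826))) - 11317) = 46163/((23908*(-1/4591) + 22073/(-1/22826)) - 11317) = 46163/((-23908/4591 + 22073*(-22826)) - 11317) = 46163/((-23908/4591 - 503838298) - 11317) = 46163/(-2313121650026/4591 - 11317) = 46163/(-2313173606373/4591) = 46163*(-4591/2313173606373) = -211934333/2313173606373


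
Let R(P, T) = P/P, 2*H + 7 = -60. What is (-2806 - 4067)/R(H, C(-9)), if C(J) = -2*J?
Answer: -6873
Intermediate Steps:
H = -67/2 (H = -7/2 + (½)*(-60) = -7/2 - 30 = -67/2 ≈ -33.500)
R(P, T) = 1
(-2806 - 4067)/R(H, C(-9)) = (-2806 - 4067)/1 = -6873*1 = -6873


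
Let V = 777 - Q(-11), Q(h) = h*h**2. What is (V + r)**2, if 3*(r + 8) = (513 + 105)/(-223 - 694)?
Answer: 3707527144036/840889 ≈ 4.4091e+6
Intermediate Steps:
Q(h) = h**3
V = 2108 (V = 777 - 1*(-11)**3 = 777 - 1*(-1331) = 777 + 1331 = 2108)
r = -7542/917 (r = -8 + ((513 + 105)/(-223 - 694))/3 = -8 + (618/(-917))/3 = -8 + (618*(-1/917))/3 = -8 + (1/3)*(-618/917) = -8 - 206/917 = -7542/917 ≈ -8.2246)
(V + r)**2 = (2108 - 7542/917)**2 = (1925494/917)**2 = 3707527144036/840889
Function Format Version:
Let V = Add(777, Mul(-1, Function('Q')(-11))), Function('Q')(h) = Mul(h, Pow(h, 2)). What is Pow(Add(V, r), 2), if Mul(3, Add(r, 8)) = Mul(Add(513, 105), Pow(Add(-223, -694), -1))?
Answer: Rational(3707527144036, 840889) ≈ 4.4091e+6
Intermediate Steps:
Function('Q')(h) = Pow(h, 3)
V = 2108 (V = Add(777, Mul(-1, Pow(-11, 3))) = Add(777, Mul(-1, -1331)) = Add(777, 1331) = 2108)
r = Rational(-7542, 917) (r = Add(-8, Mul(Rational(1, 3), Mul(Add(513, 105), Pow(Add(-223, -694), -1)))) = Add(-8, Mul(Rational(1, 3), Mul(618, Pow(-917, -1)))) = Add(-8, Mul(Rational(1, 3), Mul(618, Rational(-1, 917)))) = Add(-8, Mul(Rational(1, 3), Rational(-618, 917))) = Add(-8, Rational(-206, 917)) = Rational(-7542, 917) ≈ -8.2246)
Pow(Add(V, r), 2) = Pow(Add(2108, Rational(-7542, 917)), 2) = Pow(Rational(1925494, 917), 2) = Rational(3707527144036, 840889)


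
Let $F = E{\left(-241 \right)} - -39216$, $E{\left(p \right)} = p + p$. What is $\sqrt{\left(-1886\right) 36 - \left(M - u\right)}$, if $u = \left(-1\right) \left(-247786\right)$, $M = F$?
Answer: $6 \sqrt{3921} \approx 375.71$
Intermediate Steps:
$E{\left(p \right)} = 2 p$
$F = 38734$ ($F = 2 \left(-241\right) - -39216 = -482 + 39216 = 38734$)
$M = 38734$
$u = 247786$
$\sqrt{\left(-1886\right) 36 - \left(M - u\right)} = \sqrt{\left(-1886\right) 36 + \left(247786 - 38734\right)} = \sqrt{-67896 + \left(247786 - 38734\right)} = \sqrt{-67896 + 209052} = \sqrt{141156} = 6 \sqrt{3921}$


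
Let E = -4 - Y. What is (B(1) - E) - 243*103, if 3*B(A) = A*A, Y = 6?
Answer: -75056/3 ≈ -25019.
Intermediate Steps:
B(A) = A²/3 (B(A) = (A*A)/3 = A²/3)
E = -10 (E = -4 - 1*6 = -4 - 6 = -10)
(B(1) - E) - 243*103 = ((⅓)*1² - 1*(-10)) - 243*103 = ((⅓)*1 + 10) - 25029 = (⅓ + 10) - 25029 = 31/3 - 25029 = -75056/3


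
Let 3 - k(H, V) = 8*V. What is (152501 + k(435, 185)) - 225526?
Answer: -74502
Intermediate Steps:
k(H, V) = 3 - 8*V
(152501 + k(435, 185)) - 225526 = (152501 + (3 - 8*185)) - 225526 = (152501 + (3 - 1480)) - 225526 = (152501 - 1477) - 225526 = 151024 - 225526 = -74502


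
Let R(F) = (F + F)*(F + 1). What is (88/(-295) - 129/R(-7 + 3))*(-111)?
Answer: 1486179/2360 ≈ 629.74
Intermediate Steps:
R(F) = 2*F*(1 + F) (R(F) = (2*F)*(1 + F) = 2*F*(1 + F))
(88/(-295) - 129/R(-7 + 3))*(-111) = (88/(-295) - 129*1/(2*(1 + (-7 + 3))*(-7 + 3)))*(-111) = (88*(-1/295) - 129*(-1/(8*(1 - 4))))*(-111) = (-88/295 - 129/(2*(-4)*(-3)))*(-111) = (-88/295 - 129/24)*(-111) = (-88/295 - 129*1/24)*(-111) = (-88/295 - 43/8)*(-111) = -13389/2360*(-111) = 1486179/2360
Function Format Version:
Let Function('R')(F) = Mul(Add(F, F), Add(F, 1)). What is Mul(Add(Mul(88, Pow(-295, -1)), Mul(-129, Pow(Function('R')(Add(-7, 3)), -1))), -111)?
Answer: Rational(1486179, 2360) ≈ 629.74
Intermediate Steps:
Function('R')(F) = Mul(2, F, Add(1, F)) (Function('R')(F) = Mul(Mul(2, F), Add(1, F)) = Mul(2, F, Add(1, F)))
Mul(Add(Mul(88, Pow(-295, -1)), Mul(-129, Pow(Function('R')(Add(-7, 3)), -1))), -111) = Mul(Add(Mul(88, Pow(-295, -1)), Mul(-129, Pow(Mul(2, Add(-7, 3), Add(1, Add(-7, 3))), -1))), -111) = Mul(Add(Mul(88, Rational(-1, 295)), Mul(-129, Pow(Mul(2, -4, Add(1, -4)), -1))), -111) = Mul(Add(Rational(-88, 295), Mul(-129, Pow(Mul(2, -4, -3), -1))), -111) = Mul(Add(Rational(-88, 295), Mul(-129, Pow(24, -1))), -111) = Mul(Add(Rational(-88, 295), Mul(-129, Rational(1, 24))), -111) = Mul(Add(Rational(-88, 295), Rational(-43, 8)), -111) = Mul(Rational(-13389, 2360), -111) = Rational(1486179, 2360)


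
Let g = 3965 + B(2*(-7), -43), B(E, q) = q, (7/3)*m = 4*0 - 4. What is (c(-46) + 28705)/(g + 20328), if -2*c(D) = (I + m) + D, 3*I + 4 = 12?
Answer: 301639/254625 ≈ 1.1846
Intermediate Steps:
m = -12/7 (m = 3*(4*0 - 4)/7 = 3*(0 - 4)/7 = (3/7)*(-4) = -12/7 ≈ -1.7143)
I = 8/3 (I = -4/3 + (⅓)*12 = -4/3 + 4 = 8/3 ≈ 2.6667)
c(D) = -10/21 - D/2 (c(D) = -((8/3 - 12/7) + D)/2 = -(20/21 + D)/2 = -10/21 - D/2)
g = 3922 (g = 3965 - 43 = 3922)
(c(-46) + 28705)/(g + 20328) = ((-10/21 - ½*(-46)) + 28705)/(3922 + 20328) = ((-10/21 + 23) + 28705)/24250 = (473/21 + 28705)*(1/24250) = (603278/21)*(1/24250) = 301639/254625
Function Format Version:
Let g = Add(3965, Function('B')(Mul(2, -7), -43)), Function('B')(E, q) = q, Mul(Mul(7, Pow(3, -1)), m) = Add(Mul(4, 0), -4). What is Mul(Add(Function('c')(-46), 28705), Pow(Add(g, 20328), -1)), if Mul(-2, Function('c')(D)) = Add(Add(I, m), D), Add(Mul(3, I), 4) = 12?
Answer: Rational(301639, 254625) ≈ 1.1846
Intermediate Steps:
m = Rational(-12, 7) (m = Mul(Rational(3, 7), Add(Mul(4, 0), -4)) = Mul(Rational(3, 7), Add(0, -4)) = Mul(Rational(3, 7), -4) = Rational(-12, 7) ≈ -1.7143)
I = Rational(8, 3) (I = Add(Rational(-4, 3), Mul(Rational(1, 3), 12)) = Add(Rational(-4, 3), 4) = Rational(8, 3) ≈ 2.6667)
Function('c')(D) = Add(Rational(-10, 21), Mul(Rational(-1, 2), D)) (Function('c')(D) = Mul(Rational(-1, 2), Add(Add(Rational(8, 3), Rational(-12, 7)), D)) = Mul(Rational(-1, 2), Add(Rational(20, 21), D)) = Add(Rational(-10, 21), Mul(Rational(-1, 2), D)))
g = 3922 (g = Add(3965, -43) = 3922)
Mul(Add(Function('c')(-46), 28705), Pow(Add(g, 20328), -1)) = Mul(Add(Add(Rational(-10, 21), Mul(Rational(-1, 2), -46)), 28705), Pow(Add(3922, 20328), -1)) = Mul(Add(Add(Rational(-10, 21), 23), 28705), Pow(24250, -1)) = Mul(Add(Rational(473, 21), 28705), Rational(1, 24250)) = Mul(Rational(603278, 21), Rational(1, 24250)) = Rational(301639, 254625)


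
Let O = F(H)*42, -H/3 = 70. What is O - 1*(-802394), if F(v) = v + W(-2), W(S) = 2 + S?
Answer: 793574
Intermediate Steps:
H = -210 (H = -3*70 = -210)
F(v) = v (F(v) = v + (2 - 2) = v + 0 = v)
O = -8820 (O = -210*42 = -8820)
O - 1*(-802394) = -8820 - 1*(-802394) = -8820 + 802394 = 793574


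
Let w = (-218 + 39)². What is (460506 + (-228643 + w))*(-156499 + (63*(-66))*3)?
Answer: -44592650592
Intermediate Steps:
w = 32041 (w = (-179)² = 32041)
(460506 + (-228643 + w))*(-156499 + (63*(-66))*3) = (460506 + (-228643 + 32041))*(-156499 + (63*(-66))*3) = (460506 - 196602)*(-156499 - 4158*3) = 263904*(-156499 - 12474) = 263904*(-168973) = -44592650592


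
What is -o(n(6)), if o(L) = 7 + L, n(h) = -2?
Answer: -5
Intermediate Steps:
-o(n(6)) = -(7 - 2) = -1*5 = -5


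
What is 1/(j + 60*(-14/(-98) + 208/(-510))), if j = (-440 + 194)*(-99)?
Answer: 119/2896234 ≈ 4.1088e-5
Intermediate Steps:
j = 24354 (j = -246*(-99) = 24354)
1/(j + 60*(-14/(-98) + 208/(-510))) = 1/(24354 + 60*(-14/(-98) + 208/(-510))) = 1/(24354 + 60*(-14*(-1/98) + 208*(-1/510))) = 1/(24354 + 60*(⅐ - 104/255)) = 1/(24354 + 60*(-473/1785)) = 1/(24354 - 1892/119) = 1/(2896234/119) = 119/2896234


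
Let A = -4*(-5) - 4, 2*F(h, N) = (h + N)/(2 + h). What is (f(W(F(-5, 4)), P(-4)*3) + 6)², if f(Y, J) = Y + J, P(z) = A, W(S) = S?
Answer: 105625/36 ≈ 2934.0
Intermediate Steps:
F(h, N) = (N + h)/(2*(2 + h)) (F(h, N) = ((h + N)/(2 + h))/2 = ((N + h)/(2 + h))/2 = (N + h)/(2*(2 + h)))
A = 16 (A = 20 - 4 = 16)
P(z) = 16
f(Y, J) = J + Y
(f(W(F(-5, 4)), P(-4)*3) + 6)² = ((16*3 + (4 - 5)/(2*(2 - 5))) + 6)² = ((48 + (½)*(-1)/(-3)) + 6)² = ((48 + (½)*(-⅓)*(-1)) + 6)² = ((48 + ⅙) + 6)² = (289/6 + 6)² = (325/6)² = 105625/36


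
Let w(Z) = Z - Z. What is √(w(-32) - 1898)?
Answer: I*√1898 ≈ 43.566*I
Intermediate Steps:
w(Z) = 0
√(w(-32) - 1898) = √(0 - 1898) = √(-1898) = I*√1898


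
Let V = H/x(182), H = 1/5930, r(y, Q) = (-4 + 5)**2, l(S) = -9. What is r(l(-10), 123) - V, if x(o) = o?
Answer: 1079259/1079260 ≈ 1.0000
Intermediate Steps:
r(y, Q) = 1 (r(y, Q) = 1**2 = 1)
H = 1/5930 ≈ 0.00016863
V = 1/1079260 (V = (1/5930)/182 = (1/5930)*(1/182) = 1/1079260 ≈ 9.2656e-7)
r(l(-10), 123) - V = 1 - 1*1/1079260 = 1 - 1/1079260 = 1079259/1079260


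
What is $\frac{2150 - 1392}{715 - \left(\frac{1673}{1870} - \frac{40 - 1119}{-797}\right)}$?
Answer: $\frac{1129715620}{1066313199} \approx 1.0595$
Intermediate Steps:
$\frac{2150 - 1392}{715 - \left(\frac{1673}{1870} - \frac{40 - 1119}{-797}\right)} = \frac{758}{715 - - \frac{684349}{1490390}} = \frac{758}{715 + \left(\frac{1079}{797} - \frac{1673}{1870}\right)} = \frac{758}{715 + \frac{684349}{1490390}} = \frac{758}{\frac{1066313199}{1490390}} = 758 \cdot \frac{1490390}{1066313199} = \frac{1129715620}{1066313199}$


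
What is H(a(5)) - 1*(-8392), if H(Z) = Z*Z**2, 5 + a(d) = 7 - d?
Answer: 8365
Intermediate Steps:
a(d) = 2 - d (a(d) = -5 + (7 - d) = 2 - d)
H(Z) = Z**3
H(a(5)) - 1*(-8392) = (2 - 1*5)**3 - 1*(-8392) = (2 - 5)**3 + 8392 = (-3)**3 + 8392 = -27 + 8392 = 8365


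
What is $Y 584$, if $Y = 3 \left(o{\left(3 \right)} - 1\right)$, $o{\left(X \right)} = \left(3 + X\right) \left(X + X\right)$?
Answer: $61320$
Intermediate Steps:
$o{\left(X \right)} = 2 X \left(3 + X\right)$ ($o{\left(X \right)} = \left(3 + X\right) 2 X = 2 X \left(3 + X\right)$)
$Y = 105$ ($Y = 3 \left(2 \cdot 3 \left(3 + 3\right) - 1\right) = 3 \left(2 \cdot 3 \cdot 6 - 1\right) = 3 \left(36 - 1\right) = 3 \cdot 35 = 105$)
$Y 584 = 105 \cdot 584 = 61320$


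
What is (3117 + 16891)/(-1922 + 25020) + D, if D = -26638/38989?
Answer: 82403694/450283961 ≈ 0.18300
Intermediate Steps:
D = -26638/38989 (D = -26638*1/38989 = -26638/38989 ≈ -0.68322)
(3117 + 16891)/(-1922 + 25020) + D = (3117 + 16891)/(-1922 + 25020) - 26638/38989 = 20008/23098 - 26638/38989 = 20008*(1/23098) - 26638/38989 = 10004/11549 - 26638/38989 = 82403694/450283961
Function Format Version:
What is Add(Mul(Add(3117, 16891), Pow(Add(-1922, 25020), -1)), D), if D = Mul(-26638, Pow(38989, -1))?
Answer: Rational(82403694, 450283961) ≈ 0.18300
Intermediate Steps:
D = Rational(-26638, 38989) (D = Mul(-26638, Rational(1, 38989)) = Rational(-26638, 38989) ≈ -0.68322)
Add(Mul(Add(3117, 16891), Pow(Add(-1922, 25020), -1)), D) = Add(Mul(Add(3117, 16891), Pow(Add(-1922, 25020), -1)), Rational(-26638, 38989)) = Add(Mul(20008, Pow(23098, -1)), Rational(-26638, 38989)) = Add(Mul(20008, Rational(1, 23098)), Rational(-26638, 38989)) = Add(Rational(10004, 11549), Rational(-26638, 38989)) = Rational(82403694, 450283961)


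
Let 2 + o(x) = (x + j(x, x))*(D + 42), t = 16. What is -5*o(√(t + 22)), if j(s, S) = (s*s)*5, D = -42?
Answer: 10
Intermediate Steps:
j(s, S) = 5*s² (j(s, S) = s²*5 = 5*s²)
o(x) = -2 (o(x) = -2 + (x + 5*x²)*(-42 + 42) = -2 + (x + 5*x²)*0 = -2 + 0 = -2)
-5*o(√(t + 22)) = -5*(-2) = 10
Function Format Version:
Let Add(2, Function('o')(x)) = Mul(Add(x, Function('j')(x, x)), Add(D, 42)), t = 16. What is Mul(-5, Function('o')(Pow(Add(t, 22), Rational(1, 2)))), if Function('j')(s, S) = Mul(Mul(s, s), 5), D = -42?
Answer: 10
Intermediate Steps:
Function('j')(s, S) = Mul(5, Pow(s, 2)) (Function('j')(s, S) = Mul(Pow(s, 2), 5) = Mul(5, Pow(s, 2)))
Function('o')(x) = -2 (Function('o')(x) = Add(-2, Mul(Add(x, Mul(5, Pow(x, 2))), Add(-42, 42))) = Add(-2, Mul(Add(x, Mul(5, Pow(x, 2))), 0)) = Add(-2, 0) = -2)
Mul(-5, Function('o')(Pow(Add(t, 22), Rational(1, 2)))) = Mul(-5, -2) = 10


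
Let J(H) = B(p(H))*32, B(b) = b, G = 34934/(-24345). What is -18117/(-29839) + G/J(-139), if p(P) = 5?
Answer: 34763471387/58114436400 ≈ 0.59819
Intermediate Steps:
G = -34934/24345 (G = 34934*(-1/24345) = -34934/24345 ≈ -1.4350)
J(H) = 160 (J(H) = 5*32 = 160)
-18117/(-29839) + G/J(-139) = -18117/(-29839) - 34934/24345/160 = -18117*(-1/29839) - 34934/24345*1/160 = 18117/29839 - 17467/1947600 = 34763471387/58114436400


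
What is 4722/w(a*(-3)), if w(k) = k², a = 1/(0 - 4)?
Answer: 25184/3 ≈ 8394.7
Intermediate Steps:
a = -¼ (a = 1/(-4) = -¼ ≈ -0.25000)
4722/w(a*(-3)) = 4722/((-¼*(-3))²) = 4722/((¾)²) = 4722/(9/16) = 4722*(16/9) = 25184/3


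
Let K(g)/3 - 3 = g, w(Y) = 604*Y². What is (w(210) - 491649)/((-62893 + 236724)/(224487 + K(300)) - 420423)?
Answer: -5892922296396/94761488677 ≈ -62.187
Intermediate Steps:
K(g) = 9 + 3*g
(w(210) - 491649)/((-62893 + 236724)/(224487 + K(300)) - 420423) = (604*210² - 491649)/((-62893 + 236724)/(224487 + (9 + 3*300)) - 420423) = (604*44100 - 491649)/(173831/(224487 + (9 + 900)) - 420423) = (26636400 - 491649)/(173831/(224487 + 909) - 420423) = 26144751/(173831/225396 - 420423) = 26144751/(-94761488677/225396) = 26144751*(-225396/94761488677) = -5892922296396/94761488677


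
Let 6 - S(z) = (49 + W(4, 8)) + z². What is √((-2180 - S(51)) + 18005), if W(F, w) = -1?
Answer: 18*√57 ≈ 135.90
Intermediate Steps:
S(z) = -42 - z² (S(z) = 6 - ((49 - 1) + z²) = 6 - (48 + z²) = 6 + (-48 - z²) = -42 - z²)
√((-2180 - S(51)) + 18005) = √((-2180 - (-42 - 1*51²)) + 18005) = √((-2180 - (-42 - 1*2601)) + 18005) = √((-2180 - (-42 - 2601)) + 18005) = √((-2180 - 1*(-2643)) + 18005) = √((-2180 + 2643) + 18005) = √(463 + 18005) = √18468 = 18*√57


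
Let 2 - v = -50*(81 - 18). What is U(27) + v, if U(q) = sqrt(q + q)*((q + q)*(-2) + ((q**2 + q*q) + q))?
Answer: 3152 + 4131*sqrt(6) ≈ 13271.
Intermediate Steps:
U(q) = sqrt(2)*sqrt(q)*(-3*q + 2*q**2) (U(q) = sqrt(2*q)*((2*q)*(-2) + ((q**2 + q**2) + q)) = (sqrt(2)*sqrt(q))*(-4*q + (2*q**2 + q)) = (sqrt(2)*sqrt(q))*(-4*q + (q + 2*q**2)) = (sqrt(2)*sqrt(q))*(-3*q + 2*q**2) = sqrt(2)*sqrt(q)*(-3*q + 2*q**2))
v = 3152 (v = 2 - (-50)*(81 - 18) = 2 - (-50)*63 = 2 - 1*(-3150) = 2 + 3150 = 3152)
U(27) + v = sqrt(2)*27**(3/2)*(-3 + 2*27) + 3152 = sqrt(2)*(81*sqrt(3))*(-3 + 54) + 3152 = sqrt(2)*(81*sqrt(3))*51 + 3152 = 4131*sqrt(6) + 3152 = 3152 + 4131*sqrt(6)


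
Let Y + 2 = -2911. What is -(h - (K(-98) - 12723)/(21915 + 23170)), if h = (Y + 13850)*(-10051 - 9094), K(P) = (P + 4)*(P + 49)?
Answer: 9440296970408/45085 ≈ 2.0939e+8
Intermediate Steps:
Y = -2913 (Y = -2 - 2911 = -2913)
K(P) = (4 + P)*(49 + P)
h = -209388865 (h = (-2913 + 13850)*(-10051 - 9094) = 10937*(-19145) = -209388865)
-(h - (K(-98) - 12723)/(21915 + 23170)) = -(-209388865 - ((196 + (-98)**2 + 53*(-98)) - 12723)/(21915 + 23170)) = -(-209388865 - ((196 + 9604 - 5194) - 12723)/45085) = -(-209388865 - (4606 - 12723)/45085) = -(-209388865 - (-8117)/45085) = -(-209388865 - 1*(-8117/45085)) = -(-209388865 + 8117/45085) = -1*(-9440296970408/45085) = 9440296970408/45085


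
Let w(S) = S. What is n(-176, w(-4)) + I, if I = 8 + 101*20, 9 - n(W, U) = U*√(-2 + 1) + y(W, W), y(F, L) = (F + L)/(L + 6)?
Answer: 172969/85 + 4*I ≈ 2034.9 + 4.0*I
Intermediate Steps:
y(F, L) = (F + L)/(6 + L)
n(W, U) = 9 - I*U - 2*W/(6 + W) (n(W, U) = 9 - (U*√(-2 + 1) + (W + W)/(6 + W)) = 9 - (U*√(-1) + (2*W)/(6 + W)) = 9 - (U*I + 2*W/(6 + W)) = 9 - (I*U + 2*W/(6 + W)) = 9 + (-I*U - 2*W/(6 + W)) = 9 - I*U - 2*W/(6 + W))
I = 2028 (I = 8 + 2020 = 2028)
n(-176, w(-4)) + I = (-2*(-176) + (6 - 176)*(9 - 1*I*(-4)))/(6 - 176) + 2028 = (352 - 170*(9 + 4*I))/(-170) + 2028 = -(352 + (-1530 - 680*I))/170 + 2028 = -(-1178 - 680*I)/170 + 2028 = (589/85 + 4*I) + 2028 = 172969/85 + 4*I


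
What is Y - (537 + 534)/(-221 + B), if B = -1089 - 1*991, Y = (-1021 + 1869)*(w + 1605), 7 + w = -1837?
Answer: -155449067/767 ≈ -2.0267e+5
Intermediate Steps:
w = -1844 (w = -7 - 1837 = -1844)
Y = -202672 (Y = (-1021 + 1869)*(-1844 + 1605) = 848*(-239) = -202672)
B = -2080 (B = -1089 - 991 = -2080)
Y - (537 + 534)/(-221 + B) = -202672 - (537 + 534)/(-221 - 2080) = -202672 - 1071/(-2301) = -202672 - 1071*(-1)/2301 = -202672 - 1*(-357/767) = -202672 + 357/767 = -155449067/767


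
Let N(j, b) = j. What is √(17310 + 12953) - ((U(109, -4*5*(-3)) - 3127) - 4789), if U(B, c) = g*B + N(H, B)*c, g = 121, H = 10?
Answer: -5873 + √30263 ≈ -5699.0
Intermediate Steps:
U(B, c) = 10*c + 121*B (U(B, c) = 121*B + 10*c = 10*c + 121*B)
√(17310 + 12953) - ((U(109, -4*5*(-3)) - 3127) - 4789) = √(17310 + 12953) - (((10*(-4*5*(-3)) + 121*109) - 3127) - 4789) = √30263 - (((10*(-20*(-3)) + 13189) - 3127) - 4789) = √30263 - (((10*60 + 13189) - 3127) - 4789) = √30263 - (((600 + 13189) - 3127) - 4789) = √30263 - ((13789 - 3127) - 4789) = √30263 - (10662 - 4789) = √30263 - 1*5873 = √30263 - 5873 = -5873 + √30263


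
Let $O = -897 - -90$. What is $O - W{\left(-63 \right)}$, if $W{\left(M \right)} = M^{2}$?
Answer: $-4776$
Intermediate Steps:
$O = -807$ ($O = -897 + 90 = -807$)
$O - W{\left(-63 \right)} = -807 - \left(-63\right)^{2} = -807 - 3969 = -4776$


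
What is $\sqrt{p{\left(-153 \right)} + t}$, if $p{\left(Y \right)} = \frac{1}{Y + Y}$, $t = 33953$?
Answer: $\frac{7 \sqrt{7209122}}{102} \approx 184.26$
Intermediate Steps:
$p{\left(Y \right)} = \frac{1}{2 Y}$
$\sqrt{p{\left(-153 \right)} + t} = \sqrt{\frac{1}{2 \left(-153\right)} + 33953} = \sqrt{\frac{1}{2} \left(- \frac{1}{153}\right) + 33953} = \sqrt{- \frac{1}{306} + 33953} = \sqrt{\frac{10389617}{306}} = \frac{7 \sqrt{7209122}}{102}$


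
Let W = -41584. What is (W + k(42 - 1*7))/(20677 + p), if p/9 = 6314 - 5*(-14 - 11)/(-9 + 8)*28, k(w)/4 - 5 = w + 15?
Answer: -41364/46003 ≈ -0.89916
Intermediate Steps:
k(w) = 80 + 4*w (k(w) = 20 + 4*(w + 15) = 20 + 4*(15 + w) = 20 + (60 + 4*w) = 80 + 4*w)
p = 25326 (p = 9*(6314 - 5*(-14 - 11)/(-9 + 8)*28) = 9*(6314 - (-125)/(-1)*28) = 9*(6314 - (-125)*(-1)*28) = 9*(6314 - 5*25*28) = 9*(6314 - 125*28) = 9*(6314 - 3500) = 9*2814 = 25326)
(W + k(42 - 1*7))/(20677 + p) = (-41584 + (80 + 4*(42 - 1*7)))/(20677 + 25326) = (-41584 + (80 + 4*(42 - 7)))/46003 = (-41584 + (80 + 4*35))*(1/46003) = (-41584 + (80 + 140))*(1/46003) = (-41584 + 220)*(1/46003) = -41364*1/46003 = -41364/46003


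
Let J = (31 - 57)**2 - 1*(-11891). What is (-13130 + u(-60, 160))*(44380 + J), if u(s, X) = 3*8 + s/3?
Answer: -747486322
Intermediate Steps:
u(s, X) = 24 + s/3 (u(s, X) = 24 + s*(1/3) = 24 + s/3)
J = 12567 (J = (-26)**2 + 11891 = 676 + 11891 = 12567)
(-13130 + u(-60, 160))*(44380 + J) = (-13130 + (24 + (1/3)*(-60)))*(44380 + 12567) = (-13130 + (24 - 20))*56947 = (-13130 + 4)*56947 = -13126*56947 = -747486322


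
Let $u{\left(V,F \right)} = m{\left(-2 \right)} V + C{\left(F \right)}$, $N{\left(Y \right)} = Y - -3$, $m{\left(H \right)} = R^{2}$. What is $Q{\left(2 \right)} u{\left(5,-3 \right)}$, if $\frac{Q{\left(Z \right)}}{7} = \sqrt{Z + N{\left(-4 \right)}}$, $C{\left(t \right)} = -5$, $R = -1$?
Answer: $0$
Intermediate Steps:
$m{\left(H \right)} = 1$ ($m{\left(H \right)} = \left(-1\right)^{2} = 1$)
$N{\left(Y \right)} = 3 + Y$ ($N{\left(Y \right)} = Y + 3 = 3 + Y$)
$u{\left(V,F \right)} = -5 + V$ ($u{\left(V,F \right)} = 1 V - 5 = V - 5 = -5 + V$)
$Q{\left(Z \right)} = 7 \sqrt{-1 + Z}$ ($Q{\left(Z \right)} = 7 \sqrt{Z + \left(3 - 4\right)} = 7 \sqrt{Z - 1} = 7 \sqrt{-1 + Z}$)
$Q{\left(2 \right)} u{\left(5,-3 \right)} = 7 \sqrt{-1 + 2} \left(-5 + 5\right) = 7 \sqrt{1} \cdot 0 = 7 \cdot 1 \cdot 0 = 7 \cdot 0 = 0$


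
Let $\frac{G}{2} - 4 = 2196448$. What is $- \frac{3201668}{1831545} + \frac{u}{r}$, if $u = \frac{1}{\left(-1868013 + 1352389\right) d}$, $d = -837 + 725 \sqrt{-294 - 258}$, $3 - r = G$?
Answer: $- \frac{703075609399452967035286591}{402201170457874171704474840} - \frac{725 i \sqrt{138}}{329394994764972336228} \approx -1.7481 - 2.5856 \cdot 10^{-17} i$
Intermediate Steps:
$G = 4392904$ ($G = 8 + 2 \cdot 2196448 = 8 + 4392896 = 4392904$)
$r = -4392901$ ($r = 3 - 4392904 = -4392901$)
$d = -837 + 1450 i \sqrt{138}$ ($d = -837 + 725 \sqrt{-552} = -837 + 725 \cdot 2 i \sqrt{138} = -837 + 1450 i \sqrt{138} \approx -837.0 + 17034.0 i$)
$u = - \frac{1}{515624 \left(-837 + 1450 i \sqrt{138}\right)}$ ($u = \frac{1}{\left(-1868013 + 1352389\right) \left(-837 + 1450 i \sqrt{138}\right)} = \frac{1}{\left(-515624\right) \left(-837 + 1450 i \sqrt{138}\right)} = - \frac{1}{515624 \left(-837 + 1450 i \sqrt{138}\right)} \approx 5.5812 \cdot 10^{-12} + 1.1358 \cdot 10^{-10} i$)
$- \frac{3201668}{1831545} + \frac{u}{r} = - \frac{3201668}{1831545} + \frac{\frac{279}{49988985223352} + \frac{725 i \sqrt{138}}{74983477835028}}{-4392901} = \left(-3201668\right) \frac{1}{1831545} + \left(\frac{279}{49988985223352} + \frac{725 i \sqrt{138}}{74983477835028}\right) \left(- \frac{1}{4392901}\right) = - \frac{3201668}{1831545} - \left(\frac{279}{219596663176648224152} + \frac{725 i \sqrt{138}}{329394994764972336228}\right) = - \frac{703075609399452967035286591}{402201170457874171704474840} - \frac{725 i \sqrt{138}}{329394994764972336228}$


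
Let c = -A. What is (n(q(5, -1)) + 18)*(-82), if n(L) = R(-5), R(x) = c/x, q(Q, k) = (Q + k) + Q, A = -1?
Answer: -7298/5 ≈ -1459.6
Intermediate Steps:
c = 1 (c = -1*(-1) = 1)
q(Q, k) = k + 2*Q
R(x) = 1/x
n(L) = -⅕ (n(L) = 1/(-5) = -⅕)
(n(q(5, -1)) + 18)*(-82) = (-⅕ + 18)*(-82) = (89/5)*(-82) = -7298/5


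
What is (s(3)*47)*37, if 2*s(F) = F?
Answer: 5217/2 ≈ 2608.5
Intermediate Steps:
s(F) = F/2
(s(3)*47)*37 = (((1/2)*3)*47)*37 = ((3/2)*47)*37 = (141/2)*37 = 5217/2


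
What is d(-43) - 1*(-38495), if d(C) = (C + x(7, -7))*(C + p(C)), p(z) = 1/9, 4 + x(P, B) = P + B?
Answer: 364597/9 ≈ 40511.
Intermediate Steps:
x(P, B) = -4 + B + P (x(P, B) = -4 + (P + B) = -4 + (B + P) = -4 + B + P)
p(z) = 1/9
d(C) = (-4 + C)*(1/9 + C) (d(C) = (C + (-4 - 7 + 7))*(C + 1/9) = (C - 4)*(1/9 + C) = (-4 + C)*(1/9 + C))
d(-43) - 1*(-38495) = (-4/9 + (-43)**2 - 35/9*(-43)) - 1*(-38495) = (-4/9 + 1849 + 1505/9) + 38495 = 18142/9 + 38495 = 364597/9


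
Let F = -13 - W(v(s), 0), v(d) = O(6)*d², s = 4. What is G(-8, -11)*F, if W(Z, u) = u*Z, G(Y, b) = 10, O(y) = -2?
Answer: -130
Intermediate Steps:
v(d) = -2*d²
W(Z, u) = Z*u
F = -13 (F = -13 - (-2*4²)*0 = -13 - (-2*16)*0 = -13 - (-32)*0 = -13 - 1*0 = -13 + 0 = -13)
G(-8, -11)*F = 10*(-13) = -130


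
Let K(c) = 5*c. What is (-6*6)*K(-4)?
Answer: 720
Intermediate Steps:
(-6*6)*K(-4) = (-6*6)*(5*(-4)) = -36*(-20) = 720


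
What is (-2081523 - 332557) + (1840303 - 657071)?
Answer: -1230848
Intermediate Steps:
(-2081523 - 332557) + (1840303 - 657071) = -2414080 + 1183232 = -1230848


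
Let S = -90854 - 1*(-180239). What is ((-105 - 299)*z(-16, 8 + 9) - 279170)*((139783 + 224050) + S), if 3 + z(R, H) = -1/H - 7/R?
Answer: -4285526754123/34 ≈ -1.2604e+11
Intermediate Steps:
z(R, H) = -3 - 1/H - 7/R (z(R, H) = -3 + (-1/H - 7/R) = -3 - 1/H - 7/R)
S = 89385 (S = -90854 + 180239 = 89385)
((-105 - 299)*z(-16, 8 + 9) - 279170)*((139783 + 224050) + S) = ((-105 - 299)*(-3 - 1/(8 + 9) - 7/(-16)) - 279170)*((139783 + 224050) + 89385) = (-404*(-3 - 1/17 - 7*(-1/16)) - 279170)*(363833 + 89385) = (-404*(-3 - 1*1/17 + 7/16) - 279170)*453218 = (-404*(-3 - 1/17 + 7/16) - 279170)*453218 = (-404*(-713/272) - 279170)*453218 = (72013/68 - 279170)*453218 = -18911547/68*453218 = -4285526754123/34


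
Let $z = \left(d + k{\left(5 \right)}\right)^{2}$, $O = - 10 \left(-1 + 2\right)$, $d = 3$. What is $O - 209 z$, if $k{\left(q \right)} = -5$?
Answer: $-846$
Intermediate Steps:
$O = -10$ ($O = \left(-10\right) 1 = -10$)
$z = 4$ ($z = \left(3 - 5\right)^{2} = \left(-2\right)^{2} = 4$)
$O - 209 z = -10 - 836 = -846$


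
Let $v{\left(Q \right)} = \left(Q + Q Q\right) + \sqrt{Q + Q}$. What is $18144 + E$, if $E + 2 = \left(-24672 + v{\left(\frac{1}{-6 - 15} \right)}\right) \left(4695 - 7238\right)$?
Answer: $\frac{27676786618}{441} - \frac{2543 i \sqrt{42}}{21} \approx 6.2759 \cdot 10^{7} - 784.79 i$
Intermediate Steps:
$v{\left(Q \right)} = Q + Q^{2} + \sqrt{2} \sqrt{Q}$ ($v{\left(Q \right)} = \left(Q + Q^{2}\right) + \sqrt{2 Q} = \left(Q + Q^{2}\right) + \sqrt{2} \sqrt{Q} = Q + Q^{2} + \sqrt{2} \sqrt{Q}$)
$E = \frac{27668785114}{441} - \frac{2543 i \sqrt{42}}{21}$ ($E = -2 + \left(-24672 + \left(\frac{1}{-6 - 15} + \left(\frac{1}{-6 - 15}\right)^{2} + \sqrt{2} \sqrt{\frac{1}{-6 - 15}}\right)\right) \left(4695 - 7238\right) = -2 + \left(-24672 + \left(\frac{1}{-21} + \left(\frac{1}{-21}\right)^{2} + \sqrt{2} \sqrt{\frac{1}{-21}}\right)\right) \left(-2543\right) = -2 + \left(-24672 + \left(- \frac{1}{21} + \left(- \frac{1}{21}\right)^{2} + \sqrt{2} \sqrt{- \frac{1}{21}}\right)\right) \left(-2543\right) = -2 + \left(-24672 + \left(- \frac{1}{21} + \frac{1}{441} + \sqrt{2} \frac{i \sqrt{21}}{21}\right)\right) \left(-2543\right) = -2 + \left(-24672 + \left(- \frac{1}{21} + \frac{1}{441} + \frac{i \sqrt{42}}{21}\right)\right) \left(-2543\right) = -2 + \left(-24672 - \left(\frac{20}{441} - \frac{i \sqrt{42}}{21}\right)\right) \left(-2543\right) = -2 + \left(- \frac{10880372}{441} + \frac{i \sqrt{42}}{21}\right) \left(-2543\right) = -2 + \left(\frac{27668785996}{441} - \frac{2543 i \sqrt{42}}{21}\right) = \frac{27668785114}{441} - \frac{2543 i \sqrt{42}}{21} \approx 6.2741 \cdot 10^{7} - 784.79 i$)
$18144 + E = 18144 + \left(\frac{27668785114}{441} - \frac{2543 i \sqrt{42}}{21}\right) = \frac{27676786618}{441} - \frac{2543 i \sqrt{42}}{21}$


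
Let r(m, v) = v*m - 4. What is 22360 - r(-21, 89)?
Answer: 24233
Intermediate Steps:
r(m, v) = -4 + m*v (r(m, v) = m*v - 4 = -4 + m*v)
22360 - r(-21, 89) = 22360 - (-4 - 21*89) = 22360 - (-4 - 1869) = 22360 - 1*(-1873) = 22360 + 1873 = 24233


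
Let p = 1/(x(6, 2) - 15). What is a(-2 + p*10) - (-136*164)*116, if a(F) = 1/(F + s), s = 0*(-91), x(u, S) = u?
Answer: 72443383/28 ≈ 2.5873e+6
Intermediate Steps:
p = -1/9 (p = 1/(6 - 15) = 1/(-9) = -1/9 ≈ -0.11111)
s = 0
a(F) = 1/F (a(F) = 1/(F + 0) = 1/F)
a(-2 + p*10) - (-136*164)*116 = 1/(-2 - 1/9*10) - (-136*164)*116 = 1/(-2 - 10/9) - (-22304)*116 = 1/(-28/9) - 1*(-2587264) = -9/28 + 2587264 = 72443383/28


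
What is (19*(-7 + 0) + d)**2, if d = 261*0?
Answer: 17689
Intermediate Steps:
d = 0
(19*(-7 + 0) + d)**2 = (19*(-7 + 0) + 0)**2 = (19*(-7) + 0)**2 = (-133 + 0)**2 = (-133)**2 = 17689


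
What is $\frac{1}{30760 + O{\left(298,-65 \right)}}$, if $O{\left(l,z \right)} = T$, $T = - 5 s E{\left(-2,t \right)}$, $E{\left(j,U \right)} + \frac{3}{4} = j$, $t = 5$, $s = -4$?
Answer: $\frac{1}{30705} \approx 3.2568 \cdot 10^{-5}$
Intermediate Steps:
$E{\left(j,U \right)} = - \frac{3}{4} + j$
$T = -55$ ($T = \left(-5\right) \left(-4\right) \left(- \frac{3}{4} - 2\right) = 20 \left(- \frac{11}{4}\right) = -55$)
$O{\left(l,z \right)} = -55$
$\frac{1}{30760 + O{\left(298,-65 \right)}} = \frac{1}{30760 - 55} = \frac{1}{30705}$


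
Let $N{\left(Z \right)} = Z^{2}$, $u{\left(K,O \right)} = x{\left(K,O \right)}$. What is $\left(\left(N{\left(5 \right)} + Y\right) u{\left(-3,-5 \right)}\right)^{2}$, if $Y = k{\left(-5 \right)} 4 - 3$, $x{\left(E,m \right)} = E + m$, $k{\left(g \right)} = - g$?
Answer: $112896$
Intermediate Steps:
$u{\left(K,O \right)} = K + O$
$Y = 17$ ($Y = \left(-1\right) \left(-5\right) 4 - 3 = 5 \cdot 4 - 3 = 20 - 3 = 17$)
$\left(\left(N{\left(5 \right)} + Y\right) u{\left(-3,-5 \right)}\right)^{2} = \left(\left(5^{2} + 17\right) \left(-3 - 5\right)\right)^{2} = \left(\left(25 + 17\right) \left(-8\right)\right)^{2} = \left(42 \left(-8\right)\right)^{2} = \left(-336\right)^{2} = 112896$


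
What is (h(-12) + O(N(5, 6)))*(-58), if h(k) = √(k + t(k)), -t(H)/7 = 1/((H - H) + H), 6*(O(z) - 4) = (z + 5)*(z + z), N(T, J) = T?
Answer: -3596/3 - 29*I*√411/3 ≈ -1198.7 - 195.97*I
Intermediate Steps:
O(z) = 4 + z*(5 + z)/3 (O(z) = 4 + ((z + 5)*(z + z))/6 = 4 + ((5 + z)*(2*z))/6 = 4 + (2*z*(5 + z))/6 = 4 + z*(5 + z)/3)
t(H) = -7/H (t(H) = -7/((H - H) + H) = -7/(0 + H) = -7/H)
h(k) = √(k - 7/k)
(h(-12) + O(N(5, 6)))*(-58) = (√(-12 - 7/(-12)) + (4 + (⅓)*5² + (5/3)*5))*(-58) = (√(-12 - 7*(-1/12)) + (4 + (⅓)*25 + 25/3))*(-58) = (√(-12 + 7/12) + (4 + 25/3 + 25/3))*(-58) = (√(-137/12) + 62/3)*(-58) = (I*√411/6 + 62/3)*(-58) = (62/3 + I*√411/6)*(-58) = -3596/3 - 29*I*√411/3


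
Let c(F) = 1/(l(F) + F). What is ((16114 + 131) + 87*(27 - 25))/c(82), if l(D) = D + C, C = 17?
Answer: 2971839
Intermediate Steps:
l(D) = 17 + D (l(D) = D + 17 = 17 + D)
c(F) = 1/(17 + 2*F) (c(F) = 1/((17 + F) + F) = 1/(17 + 2*F))
((16114 + 131) + 87*(27 - 25))/c(82) = ((16114 + 131) + 87*(27 - 25))/(1/(17 + 2*82)) = (16245 + 87*2)/(1/(17 + 164)) = (16245 + 174)/(1/181) = 16419/(1/181) = 16419*181 = 2971839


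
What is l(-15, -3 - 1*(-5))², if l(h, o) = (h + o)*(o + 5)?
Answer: 8281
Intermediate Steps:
l(h, o) = (5 + o)*(h + o) (l(h, o) = (h + o)*(5 + o) = (5 + o)*(h + o))
l(-15, -3 - 1*(-5))² = ((-3 - 1*(-5))² + 5*(-15) + 5*(-3 - 1*(-5)) - 15*(-3 - 1*(-5)))² = ((-3 + 5)² - 75 + 5*(-3 + 5) - 15*(-3 + 5))² = (2² - 75 + 5*2 - 15*2)² = (4 - 75 + 10 - 30)² = (-91)² = 8281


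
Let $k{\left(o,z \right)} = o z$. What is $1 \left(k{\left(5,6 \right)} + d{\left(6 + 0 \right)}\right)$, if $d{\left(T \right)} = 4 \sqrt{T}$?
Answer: $30 + 4 \sqrt{6} \approx 39.798$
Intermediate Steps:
$1 \left(k{\left(5,6 \right)} + d{\left(6 + 0 \right)}\right) = 1 \left(5 \cdot 6 + 4 \sqrt{6 + 0}\right) = 1 \left(30 + 4 \sqrt{6}\right) = 30 + 4 \sqrt{6}$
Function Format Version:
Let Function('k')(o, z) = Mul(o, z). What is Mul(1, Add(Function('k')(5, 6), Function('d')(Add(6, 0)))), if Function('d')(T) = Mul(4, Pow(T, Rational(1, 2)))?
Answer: Add(30, Mul(4, Pow(6, Rational(1, 2)))) ≈ 39.798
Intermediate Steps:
Mul(1, Add(Function('k')(5, 6), Function('d')(Add(6, 0)))) = Mul(1, Add(Mul(5, 6), Mul(4, Pow(Add(6, 0), Rational(1, 2))))) = Mul(1, Add(30, Mul(4, Pow(6, Rational(1, 2))))) = Add(30, Mul(4, Pow(6, Rational(1, 2))))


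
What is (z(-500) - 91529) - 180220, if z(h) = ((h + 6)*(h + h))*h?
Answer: -247271749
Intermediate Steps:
z(h) = 2*h²*(6 + h) (z(h) = ((6 + h)*(2*h))*h = (2*h*(6 + h))*h = 2*h²*(6 + h))
(z(-500) - 91529) - 180220 = (2*(-500)²*(6 - 500) - 91529) - 180220 = (2*250000*(-494) - 91529) - 180220 = (-247000000 - 91529) - 180220 = -247091529 - 180220 = -247271749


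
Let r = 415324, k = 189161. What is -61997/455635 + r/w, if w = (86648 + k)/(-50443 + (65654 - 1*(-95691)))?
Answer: 20986650490036907/125668233715 ≈ 1.6700e+5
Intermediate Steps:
w = 275809/110902 (w = (86648 + 189161)/(-50443 + (65654 - 1*(-95691))) = 275809/(-50443 + (65654 + 95691)) = 275809/(-50443 + 161345) = 275809/110902 ≈ 2.4870)
-61997/455635 + r/w = -61997/455635 + 415324/(275809/110902) = -61997*1/455635 + 415324*(110902/275809) = -61997/455635 + 46060262248/275809 = 20986650490036907/125668233715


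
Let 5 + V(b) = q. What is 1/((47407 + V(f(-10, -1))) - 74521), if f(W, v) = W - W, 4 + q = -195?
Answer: -1/27318 ≈ -3.6606e-5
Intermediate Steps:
q = -199 (q = -4 - 195 = -199)
f(W, v) = 0
V(b) = -204 (V(b) = -5 - 199 = -204)
1/((47407 + V(f(-10, -1))) - 74521) = 1/((47407 - 204) - 74521) = 1/(47203 - 74521) = 1/(-27318) = -1/27318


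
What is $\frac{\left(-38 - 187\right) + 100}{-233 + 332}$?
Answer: $- \frac{125}{99} \approx -1.2626$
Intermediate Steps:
$\frac{\left(-38 - 187\right) + 100}{-233 + 332} = \frac{\left(-38 - 187\right) + 100}{99} = \left(-225 + 100\right) \frac{1}{99} = \left(-125\right) \frac{1}{99} = - \frac{125}{99}$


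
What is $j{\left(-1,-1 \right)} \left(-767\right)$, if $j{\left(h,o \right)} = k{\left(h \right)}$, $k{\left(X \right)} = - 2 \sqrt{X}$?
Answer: $1534 i \approx 1534.0 i$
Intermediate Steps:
$j{\left(h,o \right)} = - 2 \sqrt{h}$
$j{\left(-1,-1 \right)} \left(-767\right) = - 2 \sqrt{-1} \left(-767\right) = - 2 i \left(-767\right) = 1534 i$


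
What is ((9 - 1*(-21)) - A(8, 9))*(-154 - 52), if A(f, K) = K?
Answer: -4326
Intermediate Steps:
((9 - 1*(-21)) - A(8, 9))*(-154 - 52) = ((9 - 1*(-21)) - 1*9)*(-154 - 52) = ((9 + 21) - 9)*(-206) = (30 - 9)*(-206) = 21*(-206) = -4326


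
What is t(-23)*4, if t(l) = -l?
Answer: 92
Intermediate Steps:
t(-23)*4 = -1*(-23)*4 = 23*4 = 92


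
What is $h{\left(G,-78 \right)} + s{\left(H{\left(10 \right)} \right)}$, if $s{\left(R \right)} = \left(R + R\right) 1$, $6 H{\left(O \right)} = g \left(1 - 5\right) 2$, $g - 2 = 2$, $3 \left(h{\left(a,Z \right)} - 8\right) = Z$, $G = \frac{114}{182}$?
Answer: $- \frac{86}{3} \approx -28.667$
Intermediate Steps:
$G = \frac{57}{91}$ ($G = 114 \cdot \frac{1}{182} = \frac{57}{91} \approx 0.62637$)
$h{\left(a,Z \right)} = 8 + \frac{Z}{3}$
$g = 4$ ($g = 2 + 2 = 4$)
$H{\left(O \right)} = - \frac{16}{3}$ ($H{\left(O \right)} = \frac{4 \left(1 - 5\right) 2}{6} = \frac{4 \left(\left(-4\right) 2\right)}{6} = \frac{4 \left(-8\right)}{6} = \frac{1}{6} \left(-32\right) = - \frac{16}{3}$)
$s{\left(R \right)} = 2 R$ ($s{\left(R \right)} = 2 R 1 = 2 R$)
$h{\left(G,-78 \right)} + s{\left(H{\left(10 \right)} \right)} = \left(8 + \frac{1}{3} \left(-78\right)\right) + 2 \left(- \frac{16}{3}\right) = \left(8 - 26\right) - \frac{32}{3} = -18 - \frac{32}{3} = - \frac{86}{3}$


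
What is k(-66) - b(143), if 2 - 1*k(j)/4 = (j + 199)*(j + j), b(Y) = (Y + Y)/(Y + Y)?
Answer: 70231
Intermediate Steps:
b(Y) = 1 (b(Y) = (2*Y)/((2*Y)) = (2*Y)*(1/(2*Y)) = 1)
k(j) = 8 - 8*j*(199 + j) (k(j) = 8 - 4*(j + 199)*(j + j) = 8 - 4*(199 + j)*2*j = 8 - 8*j*(199 + j))
k(-66) - b(143) = (8 - 1592*(-66) - 8*(-66)**2) - 1*1 = (8 + 105072 - 8*4356) - 1 = (8 + 105072 - 34848) - 1 = 70232 - 1 = 70231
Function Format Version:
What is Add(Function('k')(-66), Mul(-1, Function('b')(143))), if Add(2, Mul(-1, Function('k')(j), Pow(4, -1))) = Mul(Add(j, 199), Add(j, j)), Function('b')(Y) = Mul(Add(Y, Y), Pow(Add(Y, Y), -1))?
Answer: 70231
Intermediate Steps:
Function('b')(Y) = 1 (Function('b')(Y) = Mul(Mul(2, Y), Pow(Mul(2, Y), -1)) = Mul(Mul(2, Y), Mul(Rational(1, 2), Pow(Y, -1))) = 1)
Function('k')(j) = Add(8, Mul(-8, j, Add(199, j))) (Function('k')(j) = Add(8, Mul(-4, Mul(Add(j, 199), Add(j, j)))) = Add(8, Mul(-4, Mul(Add(199, j), Mul(2, j)))) = Add(8, Mul(-4, Mul(2, j, Add(199, j)))) = Add(8, Mul(-8, j, Add(199, j))))
Add(Function('k')(-66), Mul(-1, Function('b')(143))) = Add(Add(8, Mul(-1592, -66), Mul(-8, Pow(-66, 2))), Mul(-1, 1)) = Add(Add(8, 105072, Mul(-8, 4356)), -1) = Add(Add(8, 105072, -34848), -1) = Add(70232, -1) = 70231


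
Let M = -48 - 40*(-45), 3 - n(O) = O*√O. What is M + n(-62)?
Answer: 1755 + 62*I*√62 ≈ 1755.0 + 488.19*I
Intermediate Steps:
n(O) = 3 - O^(3/2) (n(O) = 3 - O*√O = 3 - O^(3/2))
M = 1752 (M = -48 + 1800 = 1752)
M + n(-62) = 1752 + (3 - (-62)^(3/2)) = 1752 + (3 - (-62)*I*√62) = 1752 + (3 + 62*I*√62) = 1755 + 62*I*√62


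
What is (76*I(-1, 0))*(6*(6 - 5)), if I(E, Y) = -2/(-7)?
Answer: 912/7 ≈ 130.29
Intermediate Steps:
I(E, Y) = 2/7 (I(E, Y) = -2*(-1/7) = 2/7)
(76*I(-1, 0))*(6*(6 - 5)) = (76*(2/7))*(6*(6 - 5)) = 152*(6*1)/7 = (152/7)*6 = 912/7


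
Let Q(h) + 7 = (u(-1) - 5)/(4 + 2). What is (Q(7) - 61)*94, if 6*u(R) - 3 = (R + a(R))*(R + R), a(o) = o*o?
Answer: -12925/2 ≈ -6462.5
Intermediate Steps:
a(o) = o**2
u(R) = 1/2 + R*(R + R**2)/3 (u(R) = 1/2 + ((R + R**2)*(R + R))/6 = 1/2 + ((R + R**2)*(2*R))/6 = 1/2 + (2*R*(R + R**2))/6 = 1/2 + R*(R + R**2)/3)
Q(h) = -31/4 (Q(h) = -7 + ((1/2 + (1/3)*(-1)**2 + (1/3)*(-1)**3) - 5)/(4 + 2) = -7 + ((1/2 + (1/3)*1 + (1/3)*(-1)) - 5)/6 = -7 + ((1/2 + 1/3 - 1/3) - 5)*(1/6) = -7 + (1/2 - 5)*(1/6) = -7 - 9/2*1/6 = -7 - 3/4 = -31/4)
(Q(7) - 61)*94 = (-31/4 - 61)*94 = -275/4*94 = -12925/2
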